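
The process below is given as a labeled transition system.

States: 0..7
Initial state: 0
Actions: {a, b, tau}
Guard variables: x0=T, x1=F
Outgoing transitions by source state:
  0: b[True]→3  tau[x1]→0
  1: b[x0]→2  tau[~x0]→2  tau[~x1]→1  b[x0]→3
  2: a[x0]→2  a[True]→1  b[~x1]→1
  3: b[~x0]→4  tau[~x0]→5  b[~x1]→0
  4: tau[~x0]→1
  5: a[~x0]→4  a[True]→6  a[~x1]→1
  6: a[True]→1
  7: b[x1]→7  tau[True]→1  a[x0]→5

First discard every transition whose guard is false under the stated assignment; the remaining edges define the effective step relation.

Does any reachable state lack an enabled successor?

Answer: DEADLOCK-FREE

Trace:
R = {0,3}
  0: b→3  [1 out]
  3: b→0  [1 out]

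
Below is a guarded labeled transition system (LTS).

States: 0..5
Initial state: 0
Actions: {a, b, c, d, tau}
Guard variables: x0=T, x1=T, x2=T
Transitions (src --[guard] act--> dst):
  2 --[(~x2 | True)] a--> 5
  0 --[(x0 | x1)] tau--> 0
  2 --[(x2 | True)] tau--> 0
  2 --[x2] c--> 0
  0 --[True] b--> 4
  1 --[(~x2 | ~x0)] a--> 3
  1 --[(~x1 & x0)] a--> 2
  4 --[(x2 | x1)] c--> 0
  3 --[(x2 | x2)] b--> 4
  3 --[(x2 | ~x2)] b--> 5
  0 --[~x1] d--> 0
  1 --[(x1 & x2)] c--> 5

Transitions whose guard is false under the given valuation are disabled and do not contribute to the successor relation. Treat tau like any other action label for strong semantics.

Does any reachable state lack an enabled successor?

Answer: DEADLOCK-FREE

Trace:
Reach set: {0,4}
  0: b→4  tau→0  [deg 2]
  4: c→0  [deg 1]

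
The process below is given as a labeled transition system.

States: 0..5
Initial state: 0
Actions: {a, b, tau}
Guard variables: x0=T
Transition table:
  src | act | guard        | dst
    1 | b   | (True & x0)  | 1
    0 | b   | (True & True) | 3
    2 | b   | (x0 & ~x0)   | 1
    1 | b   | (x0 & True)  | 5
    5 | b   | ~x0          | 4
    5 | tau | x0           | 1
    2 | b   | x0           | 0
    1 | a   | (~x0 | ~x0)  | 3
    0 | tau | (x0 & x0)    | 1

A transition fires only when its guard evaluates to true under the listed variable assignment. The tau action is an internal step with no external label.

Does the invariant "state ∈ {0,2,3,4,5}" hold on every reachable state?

Safe = {0,2,3,4,5}
R = {0,1,3,5}
  0: safe
  1: outside
  3: safe
  5: safe
reach 1 via tau — violates

Answer: INVARIANT VIOLATED at state 1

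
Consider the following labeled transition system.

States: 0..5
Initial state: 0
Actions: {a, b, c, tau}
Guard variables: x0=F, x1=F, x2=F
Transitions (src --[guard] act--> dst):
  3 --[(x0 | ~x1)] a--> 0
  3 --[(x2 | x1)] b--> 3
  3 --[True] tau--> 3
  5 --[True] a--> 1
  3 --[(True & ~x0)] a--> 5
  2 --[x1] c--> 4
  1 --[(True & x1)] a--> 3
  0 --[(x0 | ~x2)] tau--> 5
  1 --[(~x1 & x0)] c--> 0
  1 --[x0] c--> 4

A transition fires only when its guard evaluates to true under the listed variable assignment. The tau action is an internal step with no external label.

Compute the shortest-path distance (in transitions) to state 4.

Layered search for 4:
  Layer 0: {0}
  Layer 1: {5}
  Layer 2: {1}
4 never appears.

Answer: UNREACHABLE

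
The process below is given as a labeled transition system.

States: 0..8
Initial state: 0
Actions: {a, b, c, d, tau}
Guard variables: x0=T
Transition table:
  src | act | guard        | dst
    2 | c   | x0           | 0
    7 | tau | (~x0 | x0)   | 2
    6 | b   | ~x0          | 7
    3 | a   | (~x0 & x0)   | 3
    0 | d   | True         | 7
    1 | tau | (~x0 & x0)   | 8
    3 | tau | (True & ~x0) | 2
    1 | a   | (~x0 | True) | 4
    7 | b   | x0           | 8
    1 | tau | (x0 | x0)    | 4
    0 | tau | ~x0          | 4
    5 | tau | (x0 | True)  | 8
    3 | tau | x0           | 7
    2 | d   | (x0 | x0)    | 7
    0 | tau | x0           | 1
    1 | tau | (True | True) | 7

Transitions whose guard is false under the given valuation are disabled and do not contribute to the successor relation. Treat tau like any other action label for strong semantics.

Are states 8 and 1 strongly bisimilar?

Answer: NOT BISIMILAR

Trace:
Bisimulation quotient by refinement:
  P[0] = {{0,1,2,3,4,5,6,7,8}}
  P[1] = {{0},{1},{2},{3,5},{4,6,8},{7}}
  P[2] = {{0},{1},{2},{3},{4,6,8},{5},{7}}
Fixed point at round 3; 7 class(es).
class of 8: {4,6,8}; class of 1: {1}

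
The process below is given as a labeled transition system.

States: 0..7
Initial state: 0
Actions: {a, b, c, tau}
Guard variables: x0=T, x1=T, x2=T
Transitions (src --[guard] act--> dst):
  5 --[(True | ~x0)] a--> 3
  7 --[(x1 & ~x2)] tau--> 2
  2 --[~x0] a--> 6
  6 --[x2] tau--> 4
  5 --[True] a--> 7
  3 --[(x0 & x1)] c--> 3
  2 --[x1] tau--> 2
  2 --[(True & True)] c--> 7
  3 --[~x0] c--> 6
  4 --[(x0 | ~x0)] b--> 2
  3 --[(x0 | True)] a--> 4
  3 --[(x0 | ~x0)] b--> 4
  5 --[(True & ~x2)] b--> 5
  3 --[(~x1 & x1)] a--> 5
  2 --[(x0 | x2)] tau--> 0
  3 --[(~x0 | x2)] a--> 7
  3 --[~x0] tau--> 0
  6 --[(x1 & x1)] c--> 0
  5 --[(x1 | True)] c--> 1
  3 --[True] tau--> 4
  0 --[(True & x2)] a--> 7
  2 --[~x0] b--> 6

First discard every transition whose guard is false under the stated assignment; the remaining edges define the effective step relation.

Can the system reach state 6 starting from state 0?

15 transition(s) survive guard evaluation.
depth 0: {0}
depth 1: {7}  cumulative {0,7}
Reach set: {0,7}

Answer: UNREACHABLE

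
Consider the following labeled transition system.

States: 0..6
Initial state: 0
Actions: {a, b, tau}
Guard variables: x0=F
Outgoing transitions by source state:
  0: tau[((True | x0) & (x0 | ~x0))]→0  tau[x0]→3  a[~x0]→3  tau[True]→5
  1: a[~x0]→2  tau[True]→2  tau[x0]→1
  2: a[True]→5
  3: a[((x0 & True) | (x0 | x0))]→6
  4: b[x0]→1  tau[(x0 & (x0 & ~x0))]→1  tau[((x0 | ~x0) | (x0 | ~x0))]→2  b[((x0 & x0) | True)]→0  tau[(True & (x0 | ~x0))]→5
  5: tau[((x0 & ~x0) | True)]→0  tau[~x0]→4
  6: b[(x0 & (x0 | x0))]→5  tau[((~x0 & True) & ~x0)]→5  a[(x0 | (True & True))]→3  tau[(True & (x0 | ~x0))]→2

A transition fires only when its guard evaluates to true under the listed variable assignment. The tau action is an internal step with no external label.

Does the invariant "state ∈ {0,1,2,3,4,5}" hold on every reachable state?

Answer: INVARIANT HOLDS

Analysis:
Allowed set {0,1,2,3,4,5}
Reach set: {0,2,3,4,5}
  0: ✓
  2: ✓
  3: ✓
  4: ✓
  5: ✓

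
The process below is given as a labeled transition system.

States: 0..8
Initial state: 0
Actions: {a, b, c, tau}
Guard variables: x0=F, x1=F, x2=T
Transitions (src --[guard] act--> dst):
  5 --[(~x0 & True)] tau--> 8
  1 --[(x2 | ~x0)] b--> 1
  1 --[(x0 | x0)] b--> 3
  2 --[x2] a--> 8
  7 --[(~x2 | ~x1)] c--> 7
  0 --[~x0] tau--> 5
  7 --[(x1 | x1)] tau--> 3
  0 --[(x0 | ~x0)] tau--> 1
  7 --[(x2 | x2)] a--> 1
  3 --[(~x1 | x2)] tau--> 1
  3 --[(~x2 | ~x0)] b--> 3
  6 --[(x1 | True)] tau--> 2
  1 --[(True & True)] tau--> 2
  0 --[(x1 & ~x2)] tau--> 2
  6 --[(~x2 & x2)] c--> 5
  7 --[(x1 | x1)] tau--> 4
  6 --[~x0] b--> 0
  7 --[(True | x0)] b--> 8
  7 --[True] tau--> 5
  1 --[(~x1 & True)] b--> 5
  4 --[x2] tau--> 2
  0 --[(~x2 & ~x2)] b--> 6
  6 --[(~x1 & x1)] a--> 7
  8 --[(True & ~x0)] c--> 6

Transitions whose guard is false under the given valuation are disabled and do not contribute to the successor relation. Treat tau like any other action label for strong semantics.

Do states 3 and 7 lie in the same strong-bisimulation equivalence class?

Answer: NOT BISIMILAR

Working:
Refine partition for ~:
  round 0: {{0,1,2,3,4,5,6,7,8}}
  round 1: {{0,4,5},{1,3,6},{2},{7},{8}}
  round 2: {{0},{1},{2},{3},{4},{5},{6},{7},{8}}
stable after 3 split(s): 9 block(s)
3∈{3}, 7∈{7}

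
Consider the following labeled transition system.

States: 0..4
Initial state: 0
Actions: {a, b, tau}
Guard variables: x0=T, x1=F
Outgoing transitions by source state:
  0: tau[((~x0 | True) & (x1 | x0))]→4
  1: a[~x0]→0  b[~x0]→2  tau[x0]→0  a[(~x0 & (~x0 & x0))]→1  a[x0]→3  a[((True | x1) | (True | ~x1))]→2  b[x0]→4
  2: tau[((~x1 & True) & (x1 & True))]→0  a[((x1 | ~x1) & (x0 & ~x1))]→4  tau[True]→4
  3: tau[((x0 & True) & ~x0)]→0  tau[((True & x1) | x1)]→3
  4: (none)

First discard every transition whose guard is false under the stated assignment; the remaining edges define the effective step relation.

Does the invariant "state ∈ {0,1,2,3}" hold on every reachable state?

Safe = {0,1,2,3}
Reachable = {0,4}
  0: ✓
  4: VIOLATES
counterexample path to 4: tau

Answer: INVARIANT VIOLATED at state 4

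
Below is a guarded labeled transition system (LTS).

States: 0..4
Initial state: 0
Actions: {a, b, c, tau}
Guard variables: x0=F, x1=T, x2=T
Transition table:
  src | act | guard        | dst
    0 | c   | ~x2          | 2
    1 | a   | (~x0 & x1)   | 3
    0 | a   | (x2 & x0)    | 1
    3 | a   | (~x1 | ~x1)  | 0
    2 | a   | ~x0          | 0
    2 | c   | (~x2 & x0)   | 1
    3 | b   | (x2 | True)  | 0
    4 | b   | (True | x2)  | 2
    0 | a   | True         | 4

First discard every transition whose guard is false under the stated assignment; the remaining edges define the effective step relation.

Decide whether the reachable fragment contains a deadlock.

Answer: DEADLOCK-FREE

Analysis:
Reach set: {0,2,4}
  0: a→4  [1 out]
  2: a→0  [1 out]
  4: b→2  [1 out]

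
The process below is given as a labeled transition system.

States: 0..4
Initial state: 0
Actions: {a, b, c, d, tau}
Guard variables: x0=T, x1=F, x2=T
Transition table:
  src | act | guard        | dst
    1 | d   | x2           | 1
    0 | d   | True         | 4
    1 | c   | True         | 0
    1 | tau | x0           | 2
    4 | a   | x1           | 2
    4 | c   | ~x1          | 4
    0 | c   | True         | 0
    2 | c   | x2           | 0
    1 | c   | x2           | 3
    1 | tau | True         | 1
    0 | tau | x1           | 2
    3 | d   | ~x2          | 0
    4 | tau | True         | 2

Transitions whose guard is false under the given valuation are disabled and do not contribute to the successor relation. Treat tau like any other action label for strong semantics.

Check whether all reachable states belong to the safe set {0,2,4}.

Answer: INVARIANT HOLDS

Working:
Inv-set: {0,2,4}
Reach set: {0,2,4}
  0: ok
  2: ok
  4: ok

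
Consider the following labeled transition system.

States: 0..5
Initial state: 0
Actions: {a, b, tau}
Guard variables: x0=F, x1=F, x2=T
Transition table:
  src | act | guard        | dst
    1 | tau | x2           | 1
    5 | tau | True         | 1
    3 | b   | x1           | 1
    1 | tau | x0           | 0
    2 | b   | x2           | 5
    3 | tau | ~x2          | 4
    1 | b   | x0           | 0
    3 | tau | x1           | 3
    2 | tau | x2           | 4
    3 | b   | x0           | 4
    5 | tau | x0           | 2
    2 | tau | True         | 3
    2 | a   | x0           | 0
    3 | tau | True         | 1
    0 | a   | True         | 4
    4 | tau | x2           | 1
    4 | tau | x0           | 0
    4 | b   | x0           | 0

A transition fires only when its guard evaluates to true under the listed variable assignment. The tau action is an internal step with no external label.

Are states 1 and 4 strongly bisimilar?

Compute ~ classes (split until stable):
  round 0: {{0,1,2,3,4,5}}
  round 1: {{0},{1,3,4,5},{2}}
stable after 2 split(s): 3 block(s)
1∈{1,3,4,5}, 4∈{1,3,4,5}

Answer: BISIMILAR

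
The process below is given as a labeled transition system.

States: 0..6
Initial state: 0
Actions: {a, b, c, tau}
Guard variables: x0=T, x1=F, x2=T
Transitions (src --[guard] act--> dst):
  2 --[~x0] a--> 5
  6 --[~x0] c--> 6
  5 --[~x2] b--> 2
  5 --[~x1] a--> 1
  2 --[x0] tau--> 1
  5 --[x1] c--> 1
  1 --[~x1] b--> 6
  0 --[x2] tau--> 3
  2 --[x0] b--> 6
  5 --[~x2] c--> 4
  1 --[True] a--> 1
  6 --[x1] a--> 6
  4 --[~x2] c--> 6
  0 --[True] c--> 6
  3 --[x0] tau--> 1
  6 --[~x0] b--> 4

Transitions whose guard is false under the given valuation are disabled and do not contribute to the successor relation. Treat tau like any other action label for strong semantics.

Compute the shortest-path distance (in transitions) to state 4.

BFS to 4:
  depth 0: {0}
  depth 1: {3,6}
  depth 2: {1}
4 never appears.

Answer: UNREACHABLE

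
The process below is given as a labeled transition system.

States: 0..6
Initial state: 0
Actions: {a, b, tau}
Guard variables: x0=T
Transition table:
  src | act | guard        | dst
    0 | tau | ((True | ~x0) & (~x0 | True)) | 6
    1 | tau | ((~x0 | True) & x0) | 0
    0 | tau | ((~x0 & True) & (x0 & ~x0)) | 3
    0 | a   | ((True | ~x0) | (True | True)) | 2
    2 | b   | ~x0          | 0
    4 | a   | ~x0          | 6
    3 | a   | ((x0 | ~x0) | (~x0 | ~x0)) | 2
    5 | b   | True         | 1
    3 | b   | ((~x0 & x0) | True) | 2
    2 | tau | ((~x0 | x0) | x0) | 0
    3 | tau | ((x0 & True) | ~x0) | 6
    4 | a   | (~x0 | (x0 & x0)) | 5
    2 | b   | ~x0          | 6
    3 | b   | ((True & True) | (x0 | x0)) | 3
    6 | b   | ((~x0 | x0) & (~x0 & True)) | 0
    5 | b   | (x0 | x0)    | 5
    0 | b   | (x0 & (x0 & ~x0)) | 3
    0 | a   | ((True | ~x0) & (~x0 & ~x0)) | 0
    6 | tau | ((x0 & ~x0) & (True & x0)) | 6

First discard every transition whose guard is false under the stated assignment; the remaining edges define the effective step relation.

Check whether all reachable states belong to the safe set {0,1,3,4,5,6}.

Allowed set {0,1,3,4,5,6}
Reachable = {0,2,6}
  0: safe
  2: ✗ unsafe
  6: safe
witness against invariant: a → 2

Answer: INVARIANT VIOLATED at state 2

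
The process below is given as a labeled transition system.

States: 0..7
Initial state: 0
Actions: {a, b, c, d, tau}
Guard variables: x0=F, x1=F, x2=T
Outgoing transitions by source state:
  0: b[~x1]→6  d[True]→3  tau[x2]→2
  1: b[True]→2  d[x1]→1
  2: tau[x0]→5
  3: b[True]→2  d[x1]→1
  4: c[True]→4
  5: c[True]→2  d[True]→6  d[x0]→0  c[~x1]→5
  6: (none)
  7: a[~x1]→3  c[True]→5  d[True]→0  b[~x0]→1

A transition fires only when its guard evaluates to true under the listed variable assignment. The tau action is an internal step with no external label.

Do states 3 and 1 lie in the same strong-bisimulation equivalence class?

Bisimulation quotient by refinement:
  round 0: {{0,1,2,3,4,5,6,7}}
  round 1: {{0},{1,3},{2,6},{4},{5},{7}}
Fixed point at round 2; 6 class(es).
class of 3: {1,3}; class of 1: {1,3}

Answer: BISIMILAR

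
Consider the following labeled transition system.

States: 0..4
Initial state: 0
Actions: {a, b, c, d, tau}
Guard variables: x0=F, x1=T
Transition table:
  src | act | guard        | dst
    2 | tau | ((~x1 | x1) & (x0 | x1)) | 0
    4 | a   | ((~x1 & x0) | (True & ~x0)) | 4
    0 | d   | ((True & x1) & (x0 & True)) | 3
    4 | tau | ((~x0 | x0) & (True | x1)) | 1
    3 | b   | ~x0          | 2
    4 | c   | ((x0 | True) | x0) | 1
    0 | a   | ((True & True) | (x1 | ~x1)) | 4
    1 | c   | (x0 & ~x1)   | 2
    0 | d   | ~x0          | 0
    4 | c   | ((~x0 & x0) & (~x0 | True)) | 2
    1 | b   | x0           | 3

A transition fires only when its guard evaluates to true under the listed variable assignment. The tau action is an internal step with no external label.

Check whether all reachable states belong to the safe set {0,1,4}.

Allowed set {0,1,4}
R = {0,1,4}
  0: ✓
  1: ✓
  4: ✓

Answer: INVARIANT HOLDS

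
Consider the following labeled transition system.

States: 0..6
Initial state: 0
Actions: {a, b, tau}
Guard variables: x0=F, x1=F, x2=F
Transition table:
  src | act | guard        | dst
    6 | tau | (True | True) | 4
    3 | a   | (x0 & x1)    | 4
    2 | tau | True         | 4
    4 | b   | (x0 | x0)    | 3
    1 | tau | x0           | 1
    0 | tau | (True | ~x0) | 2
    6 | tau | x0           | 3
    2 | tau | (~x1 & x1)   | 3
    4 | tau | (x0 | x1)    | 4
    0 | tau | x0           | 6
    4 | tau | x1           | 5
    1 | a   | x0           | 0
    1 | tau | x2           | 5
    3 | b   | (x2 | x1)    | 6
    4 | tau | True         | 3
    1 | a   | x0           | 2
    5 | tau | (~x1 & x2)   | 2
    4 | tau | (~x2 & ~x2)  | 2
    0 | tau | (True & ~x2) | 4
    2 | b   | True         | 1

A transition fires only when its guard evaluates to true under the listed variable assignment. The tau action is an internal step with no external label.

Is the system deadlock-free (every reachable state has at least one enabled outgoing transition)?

Reach set: {0,1,2,3,4}
  0: tau→2  tau→4  [2 exit(s)]
  1: ∅  [no exit]
  2: b→1  tau→4  [2 exit(s)]
  3: ∅  [no exit]
  4: tau→2  tau→3  [2 exit(s)]
witness 1: tau·b

Answer: DEADLOCK at state 1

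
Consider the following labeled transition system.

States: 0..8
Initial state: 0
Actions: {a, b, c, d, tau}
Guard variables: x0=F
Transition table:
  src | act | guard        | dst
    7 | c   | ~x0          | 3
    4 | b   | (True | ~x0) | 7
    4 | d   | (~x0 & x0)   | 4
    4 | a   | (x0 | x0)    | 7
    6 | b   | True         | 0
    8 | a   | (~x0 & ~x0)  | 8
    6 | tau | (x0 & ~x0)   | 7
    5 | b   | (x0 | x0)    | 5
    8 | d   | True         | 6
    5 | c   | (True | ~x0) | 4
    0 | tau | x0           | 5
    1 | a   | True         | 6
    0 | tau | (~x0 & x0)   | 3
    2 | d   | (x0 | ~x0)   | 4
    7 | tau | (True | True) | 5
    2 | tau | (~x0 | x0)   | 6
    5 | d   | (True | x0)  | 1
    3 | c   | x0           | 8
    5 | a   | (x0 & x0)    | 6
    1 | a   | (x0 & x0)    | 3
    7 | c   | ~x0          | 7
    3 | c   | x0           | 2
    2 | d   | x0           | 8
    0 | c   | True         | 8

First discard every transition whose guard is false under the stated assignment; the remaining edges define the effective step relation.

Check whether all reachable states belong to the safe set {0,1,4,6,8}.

Answer: INVARIANT HOLDS

Analysis:
Allowed set {0,1,4,6,8}
R = {0,6,8}
  0: safe
  6: safe
  8: safe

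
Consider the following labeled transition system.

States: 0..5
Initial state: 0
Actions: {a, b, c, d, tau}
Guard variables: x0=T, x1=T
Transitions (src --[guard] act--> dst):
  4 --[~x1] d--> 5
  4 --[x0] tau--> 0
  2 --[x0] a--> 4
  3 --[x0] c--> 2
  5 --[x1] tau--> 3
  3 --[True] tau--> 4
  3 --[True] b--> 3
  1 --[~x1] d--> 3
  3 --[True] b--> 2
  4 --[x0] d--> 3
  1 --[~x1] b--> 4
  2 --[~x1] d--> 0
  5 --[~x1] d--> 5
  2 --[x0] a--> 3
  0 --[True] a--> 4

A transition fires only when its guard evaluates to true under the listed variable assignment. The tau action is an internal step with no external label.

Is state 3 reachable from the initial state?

10 transition(s) survive guard evaluation.
Layer 0: {0}
Layer 1: {4}  total {0,4}
Layer 2: {3}  total {0,3,4}
Layer 3: {2}  total {0,2,3,4}
R = {0,2,3,4}
trace reaching 3: a·d

Answer: REACHABLE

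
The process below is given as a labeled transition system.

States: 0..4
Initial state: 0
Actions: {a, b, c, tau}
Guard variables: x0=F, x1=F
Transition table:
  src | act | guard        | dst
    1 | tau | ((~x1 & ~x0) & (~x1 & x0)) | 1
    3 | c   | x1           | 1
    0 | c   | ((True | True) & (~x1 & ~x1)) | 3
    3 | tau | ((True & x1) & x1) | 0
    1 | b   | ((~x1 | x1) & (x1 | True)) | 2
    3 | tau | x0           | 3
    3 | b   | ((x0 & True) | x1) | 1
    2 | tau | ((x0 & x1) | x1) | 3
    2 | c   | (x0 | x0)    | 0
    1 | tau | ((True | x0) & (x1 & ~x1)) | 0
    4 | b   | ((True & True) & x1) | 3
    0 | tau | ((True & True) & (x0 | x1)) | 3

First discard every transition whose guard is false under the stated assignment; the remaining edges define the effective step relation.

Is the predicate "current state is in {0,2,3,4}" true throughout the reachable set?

Allowed set {0,2,3,4}
R = {0,3}
  0: ok
  3: ok

Answer: INVARIANT HOLDS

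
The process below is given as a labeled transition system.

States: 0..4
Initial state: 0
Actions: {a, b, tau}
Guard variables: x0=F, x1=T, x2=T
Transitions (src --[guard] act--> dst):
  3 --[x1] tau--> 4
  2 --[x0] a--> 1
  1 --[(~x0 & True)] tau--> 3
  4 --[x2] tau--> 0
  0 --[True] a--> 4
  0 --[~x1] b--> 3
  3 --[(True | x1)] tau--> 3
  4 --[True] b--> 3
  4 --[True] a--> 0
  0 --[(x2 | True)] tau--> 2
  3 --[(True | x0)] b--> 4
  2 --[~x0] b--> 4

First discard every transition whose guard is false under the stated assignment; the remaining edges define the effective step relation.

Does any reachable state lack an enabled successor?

Answer: DEADLOCK-FREE

Trace:
Reach set: {0,2,3,4}
  0: a→4  tau→2  [2 out]
  2: b→4  [1 out]
  3: b→4  tau→3  tau→4  [3 out]
  4: a→0  b→3  tau→0  [3 out]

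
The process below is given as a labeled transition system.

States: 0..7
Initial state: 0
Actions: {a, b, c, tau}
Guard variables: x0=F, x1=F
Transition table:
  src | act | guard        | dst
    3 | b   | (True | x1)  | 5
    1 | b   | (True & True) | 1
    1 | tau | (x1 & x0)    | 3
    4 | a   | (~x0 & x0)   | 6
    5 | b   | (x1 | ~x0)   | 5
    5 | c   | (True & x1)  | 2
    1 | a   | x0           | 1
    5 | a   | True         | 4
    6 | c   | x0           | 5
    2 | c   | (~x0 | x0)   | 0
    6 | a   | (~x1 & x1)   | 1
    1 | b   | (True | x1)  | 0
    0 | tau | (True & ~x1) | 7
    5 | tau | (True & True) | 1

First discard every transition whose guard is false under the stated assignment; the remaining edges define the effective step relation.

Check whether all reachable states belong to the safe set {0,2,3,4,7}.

Allowed set {0,2,3,4,7}
Reachable = {0,7}
  0: ok
  7: ok

Answer: INVARIANT HOLDS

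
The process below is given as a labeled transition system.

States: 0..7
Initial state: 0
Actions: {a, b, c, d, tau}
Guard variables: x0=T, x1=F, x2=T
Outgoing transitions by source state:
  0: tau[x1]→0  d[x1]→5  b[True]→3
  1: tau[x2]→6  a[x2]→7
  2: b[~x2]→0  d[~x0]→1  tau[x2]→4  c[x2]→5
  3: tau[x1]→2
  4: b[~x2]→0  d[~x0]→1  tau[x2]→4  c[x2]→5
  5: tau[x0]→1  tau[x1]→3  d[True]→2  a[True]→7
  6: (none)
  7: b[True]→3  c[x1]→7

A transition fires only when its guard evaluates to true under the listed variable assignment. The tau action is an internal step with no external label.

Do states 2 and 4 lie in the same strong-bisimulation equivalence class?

Refine partition for ~:
  round 0: {{0,1,2,3,4,5,6,7}}
  round 1: {{0,7},{1},{2,4},{3,6},{5}}
stable after 2 split(s): 5 block(s)
class of 2: {2,4}; class of 4: {2,4}

Answer: BISIMILAR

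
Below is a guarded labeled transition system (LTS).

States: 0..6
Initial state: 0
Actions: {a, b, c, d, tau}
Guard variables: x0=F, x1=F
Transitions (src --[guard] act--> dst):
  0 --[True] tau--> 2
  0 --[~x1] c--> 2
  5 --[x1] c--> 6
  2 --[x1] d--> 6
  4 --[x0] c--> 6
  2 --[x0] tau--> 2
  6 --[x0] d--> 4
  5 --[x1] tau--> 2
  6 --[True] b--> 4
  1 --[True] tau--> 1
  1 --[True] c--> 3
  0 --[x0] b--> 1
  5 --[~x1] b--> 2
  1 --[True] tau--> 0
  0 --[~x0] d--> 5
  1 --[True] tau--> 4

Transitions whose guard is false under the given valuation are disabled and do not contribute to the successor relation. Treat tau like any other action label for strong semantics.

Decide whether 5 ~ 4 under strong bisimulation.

Answer: NOT BISIMILAR

Working:
Bisimulation quotient by refinement:
  round 0: {{0,1,2,3,4,5,6}}
  round 1: {{0},{1},{2,3,4},{5,6}}
stable after 2 split(s): 4 block(s)
[5]={5,6}  [4]={2,3,4}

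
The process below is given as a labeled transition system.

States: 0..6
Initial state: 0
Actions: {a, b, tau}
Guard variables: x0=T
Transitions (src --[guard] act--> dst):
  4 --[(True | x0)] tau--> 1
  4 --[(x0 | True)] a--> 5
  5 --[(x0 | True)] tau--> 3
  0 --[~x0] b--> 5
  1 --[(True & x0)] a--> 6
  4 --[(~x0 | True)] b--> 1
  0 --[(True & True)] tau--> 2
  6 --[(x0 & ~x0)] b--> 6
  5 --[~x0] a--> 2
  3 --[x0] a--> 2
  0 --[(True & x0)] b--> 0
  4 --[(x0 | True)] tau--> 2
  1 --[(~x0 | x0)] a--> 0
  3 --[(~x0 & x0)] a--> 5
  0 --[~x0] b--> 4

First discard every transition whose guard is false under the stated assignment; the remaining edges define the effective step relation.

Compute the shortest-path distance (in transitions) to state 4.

BFS to 4:
  L0 = {0}
  L1 = {2}
4 never appears.

Answer: UNREACHABLE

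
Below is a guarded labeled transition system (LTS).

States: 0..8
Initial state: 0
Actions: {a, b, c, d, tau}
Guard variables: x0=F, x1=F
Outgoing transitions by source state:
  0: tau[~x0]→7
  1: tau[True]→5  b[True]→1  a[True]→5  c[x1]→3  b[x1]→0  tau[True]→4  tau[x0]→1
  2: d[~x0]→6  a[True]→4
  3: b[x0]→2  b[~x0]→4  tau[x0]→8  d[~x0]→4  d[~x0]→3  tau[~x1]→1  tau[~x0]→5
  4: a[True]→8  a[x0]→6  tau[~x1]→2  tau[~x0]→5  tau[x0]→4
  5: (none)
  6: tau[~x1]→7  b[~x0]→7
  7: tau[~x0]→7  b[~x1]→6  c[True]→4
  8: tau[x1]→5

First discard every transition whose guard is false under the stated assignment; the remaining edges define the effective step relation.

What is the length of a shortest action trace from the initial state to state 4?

Answer: 2

Trace:
Layered search for 4:
  L0 = {0}
  L1 = {7}
  L2 = {4,6}
first hit 4 at d=2 via tau·c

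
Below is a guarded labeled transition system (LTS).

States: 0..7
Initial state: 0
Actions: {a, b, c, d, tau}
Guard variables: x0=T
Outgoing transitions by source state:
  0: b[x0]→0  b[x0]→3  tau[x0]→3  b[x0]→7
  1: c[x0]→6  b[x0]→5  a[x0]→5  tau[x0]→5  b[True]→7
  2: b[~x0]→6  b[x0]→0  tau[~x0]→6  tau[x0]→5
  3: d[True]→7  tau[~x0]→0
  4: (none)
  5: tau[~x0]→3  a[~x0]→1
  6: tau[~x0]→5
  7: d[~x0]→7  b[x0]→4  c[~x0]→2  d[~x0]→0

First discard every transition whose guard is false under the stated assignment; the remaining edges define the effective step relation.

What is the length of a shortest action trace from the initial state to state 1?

Answer: UNREACHABLE

Trace:
BFS to 1:
  depth 0: {0}
  depth 1: {3,7}
  depth 2: {4}
1 never appears.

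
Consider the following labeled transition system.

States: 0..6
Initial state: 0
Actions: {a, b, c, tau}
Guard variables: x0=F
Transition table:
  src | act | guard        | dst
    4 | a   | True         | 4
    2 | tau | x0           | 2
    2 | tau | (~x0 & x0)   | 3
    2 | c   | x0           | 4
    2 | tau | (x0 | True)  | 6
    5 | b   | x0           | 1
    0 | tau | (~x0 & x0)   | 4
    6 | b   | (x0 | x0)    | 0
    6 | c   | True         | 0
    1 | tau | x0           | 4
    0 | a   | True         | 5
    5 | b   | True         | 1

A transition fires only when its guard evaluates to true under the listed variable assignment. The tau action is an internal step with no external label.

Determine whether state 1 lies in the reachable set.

After dropping false guards: 5 live edges.
depth 0: {0}
depth 1: {5}  total {0,5}
depth 2: {1}  total {0,1,5}
R = {0,1,5}
Path to 1: a·b

Answer: REACHABLE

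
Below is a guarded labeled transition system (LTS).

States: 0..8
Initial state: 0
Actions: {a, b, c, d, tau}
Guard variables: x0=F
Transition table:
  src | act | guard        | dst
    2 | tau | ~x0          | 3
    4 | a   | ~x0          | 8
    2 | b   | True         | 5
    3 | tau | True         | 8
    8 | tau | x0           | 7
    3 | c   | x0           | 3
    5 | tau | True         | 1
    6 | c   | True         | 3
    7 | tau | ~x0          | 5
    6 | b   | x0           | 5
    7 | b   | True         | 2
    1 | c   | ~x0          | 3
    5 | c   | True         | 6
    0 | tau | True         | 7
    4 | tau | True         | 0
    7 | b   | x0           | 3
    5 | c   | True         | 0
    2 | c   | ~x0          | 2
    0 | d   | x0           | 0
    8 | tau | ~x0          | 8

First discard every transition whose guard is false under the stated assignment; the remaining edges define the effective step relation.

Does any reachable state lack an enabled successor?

Reach set: {0,1,2,3,5,6,7,8}
  0: tau→7  [1 out]
  1: c→3  [1 out]
  2: b→5  c→2  tau→3  [3 out]
  3: tau→8  [1 out]
  5: c→0  c→6  tau→1  [3 out]
  6: c→3  [1 out]
  7: b→2  tau→5  [2 out]
  8: tau→8  [1 out]

Answer: DEADLOCK-FREE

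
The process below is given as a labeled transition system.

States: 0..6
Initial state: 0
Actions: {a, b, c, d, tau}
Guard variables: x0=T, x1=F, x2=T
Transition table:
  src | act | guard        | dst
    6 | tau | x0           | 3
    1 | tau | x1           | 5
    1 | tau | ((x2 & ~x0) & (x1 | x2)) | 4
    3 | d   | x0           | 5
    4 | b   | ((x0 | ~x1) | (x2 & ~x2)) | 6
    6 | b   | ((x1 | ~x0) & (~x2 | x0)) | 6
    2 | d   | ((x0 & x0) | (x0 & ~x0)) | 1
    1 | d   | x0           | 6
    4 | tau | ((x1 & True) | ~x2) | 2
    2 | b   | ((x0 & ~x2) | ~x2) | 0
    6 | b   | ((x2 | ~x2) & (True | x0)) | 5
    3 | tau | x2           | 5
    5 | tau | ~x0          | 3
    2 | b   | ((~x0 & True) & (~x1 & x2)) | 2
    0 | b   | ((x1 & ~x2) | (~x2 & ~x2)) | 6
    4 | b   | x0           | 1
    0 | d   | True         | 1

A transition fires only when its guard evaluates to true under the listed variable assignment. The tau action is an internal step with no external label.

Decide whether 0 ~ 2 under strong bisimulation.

Answer: BISIMILAR

Working:
Bisimulation quotient by refinement:
  π0 = {{0,1,2,3,4,5,6}}
  π1 = {{0,1,2},{3},{4},{5},{6}}
  π2 = {{0,2},{1},{3},{4},{5},{6}}
Fixed point at round 3; 6 class(es).
[0]={0,2}  [2]={0,2}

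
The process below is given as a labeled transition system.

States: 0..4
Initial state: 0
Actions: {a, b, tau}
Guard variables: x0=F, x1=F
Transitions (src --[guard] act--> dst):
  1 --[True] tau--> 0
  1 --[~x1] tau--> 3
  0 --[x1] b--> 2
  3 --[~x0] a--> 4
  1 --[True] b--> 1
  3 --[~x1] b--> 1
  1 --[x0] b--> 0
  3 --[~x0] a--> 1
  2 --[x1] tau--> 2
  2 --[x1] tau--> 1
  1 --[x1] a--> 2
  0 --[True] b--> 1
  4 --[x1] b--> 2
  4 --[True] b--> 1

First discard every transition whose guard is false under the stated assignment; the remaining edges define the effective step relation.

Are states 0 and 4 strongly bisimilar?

Bisimulation quotient by refinement:
  P[0] = {{0,1,2,3,4}}
  P[1] = {{0,4},{1},{2},{3}}
Fixed point at round 2; 4 class(es).
[0]={0,4}  [4]={0,4}

Answer: BISIMILAR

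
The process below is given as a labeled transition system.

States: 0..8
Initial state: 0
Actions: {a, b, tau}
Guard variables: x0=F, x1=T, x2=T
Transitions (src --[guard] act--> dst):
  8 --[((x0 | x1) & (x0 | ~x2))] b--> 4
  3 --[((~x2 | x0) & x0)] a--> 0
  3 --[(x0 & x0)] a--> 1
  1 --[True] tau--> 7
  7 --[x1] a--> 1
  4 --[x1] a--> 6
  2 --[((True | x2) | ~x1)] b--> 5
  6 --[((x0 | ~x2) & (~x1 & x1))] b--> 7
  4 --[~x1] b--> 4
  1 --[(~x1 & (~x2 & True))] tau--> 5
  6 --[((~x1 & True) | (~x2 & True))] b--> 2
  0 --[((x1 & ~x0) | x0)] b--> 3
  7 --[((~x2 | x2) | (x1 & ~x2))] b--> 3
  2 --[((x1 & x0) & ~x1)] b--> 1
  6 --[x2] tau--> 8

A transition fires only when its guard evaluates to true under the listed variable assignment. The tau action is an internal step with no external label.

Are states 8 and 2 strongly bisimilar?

Compute ~ classes (split until stable):
  round 0: {{0,1,2,3,4,5,6,7,8}}
  round 1: {{0,2},{1,6},{3,5,8},{4},{7}}
  round 2: {{0,2},{1},{3,5,8},{4},{6},{7}}
stable after 3 split(s): 6 block(s)
8∈{3,5,8}, 2∈{0,2}

Answer: NOT BISIMILAR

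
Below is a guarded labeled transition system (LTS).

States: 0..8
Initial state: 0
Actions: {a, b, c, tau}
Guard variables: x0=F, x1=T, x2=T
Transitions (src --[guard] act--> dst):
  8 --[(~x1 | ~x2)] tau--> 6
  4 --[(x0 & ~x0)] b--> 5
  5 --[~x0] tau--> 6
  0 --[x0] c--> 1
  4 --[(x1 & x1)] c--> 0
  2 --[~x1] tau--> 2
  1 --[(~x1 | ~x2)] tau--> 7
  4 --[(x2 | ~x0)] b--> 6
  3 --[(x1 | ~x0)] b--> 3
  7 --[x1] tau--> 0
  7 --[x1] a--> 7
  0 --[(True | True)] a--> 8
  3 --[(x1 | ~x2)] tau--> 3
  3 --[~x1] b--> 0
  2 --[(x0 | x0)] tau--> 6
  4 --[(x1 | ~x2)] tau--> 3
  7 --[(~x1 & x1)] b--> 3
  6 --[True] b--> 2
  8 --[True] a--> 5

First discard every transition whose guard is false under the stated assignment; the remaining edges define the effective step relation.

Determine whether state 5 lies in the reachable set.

Guard filter leaves 11 enabled edge(s).
L0 = {0}
L1 = {8}  total {0,8}
L2 = {5}  total {0,5,8}
L3 = {6}  total {0,5,6,8}
L4 = {2}  total {0,2,5,6,8}
Reach set: {0,2,5,6,8}
Path to 5: a·a

Answer: REACHABLE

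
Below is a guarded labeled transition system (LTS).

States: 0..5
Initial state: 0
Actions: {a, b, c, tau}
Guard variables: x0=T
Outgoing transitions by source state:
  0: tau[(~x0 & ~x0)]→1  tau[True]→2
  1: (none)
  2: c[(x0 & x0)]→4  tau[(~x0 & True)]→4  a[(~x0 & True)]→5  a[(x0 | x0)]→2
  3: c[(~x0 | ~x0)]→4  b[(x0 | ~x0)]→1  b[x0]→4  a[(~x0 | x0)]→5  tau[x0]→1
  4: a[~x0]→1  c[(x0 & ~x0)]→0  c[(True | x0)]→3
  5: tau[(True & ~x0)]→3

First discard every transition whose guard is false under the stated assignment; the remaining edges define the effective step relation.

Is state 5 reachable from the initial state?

8 transition(s) survive guard evaluation.
depth 0: {0}
depth 1: {2}  now seen {0,2}
depth 2: {4}  now seen {0,2,4}
depth 3: {3}  now seen {0,2,3,4}
depth 4: {1,5}  now seen {0,1,2,3,4,5}
Reachable = {0,1,2,3,4,5}
witness 5: tau·c·c·a

Answer: REACHABLE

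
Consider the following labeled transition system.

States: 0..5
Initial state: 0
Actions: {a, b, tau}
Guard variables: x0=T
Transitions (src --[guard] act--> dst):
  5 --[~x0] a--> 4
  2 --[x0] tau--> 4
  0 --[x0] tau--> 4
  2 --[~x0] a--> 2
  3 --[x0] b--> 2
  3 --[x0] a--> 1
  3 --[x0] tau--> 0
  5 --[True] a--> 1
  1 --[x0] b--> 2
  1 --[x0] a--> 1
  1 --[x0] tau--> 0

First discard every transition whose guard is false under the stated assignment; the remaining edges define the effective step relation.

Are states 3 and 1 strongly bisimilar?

Answer: BISIMILAR

Working:
Refine partition for ~:
  P[0] = {{0,1,2,3,4,5}}
  P[1] = {{0,2},{1,3},{4},{5}}
stable after 2 split(s): 4 block(s)
3∈{1,3}, 1∈{1,3}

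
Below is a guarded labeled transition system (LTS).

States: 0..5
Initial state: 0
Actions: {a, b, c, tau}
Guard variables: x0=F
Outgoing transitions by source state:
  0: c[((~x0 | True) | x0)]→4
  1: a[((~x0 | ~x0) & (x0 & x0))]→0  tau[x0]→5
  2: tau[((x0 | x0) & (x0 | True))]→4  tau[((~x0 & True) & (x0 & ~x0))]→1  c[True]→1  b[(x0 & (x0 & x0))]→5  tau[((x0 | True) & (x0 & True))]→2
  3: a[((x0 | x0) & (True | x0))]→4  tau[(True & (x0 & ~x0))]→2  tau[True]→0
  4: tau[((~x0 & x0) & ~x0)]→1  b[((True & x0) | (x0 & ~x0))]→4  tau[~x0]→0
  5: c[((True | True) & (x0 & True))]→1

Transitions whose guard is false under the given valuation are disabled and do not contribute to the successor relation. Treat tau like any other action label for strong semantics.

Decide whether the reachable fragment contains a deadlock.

Answer: DEADLOCK-FREE

Trace:
Reachable = {0,4}
  0: c→4  [deg 1]
  4: tau→0  [deg 1]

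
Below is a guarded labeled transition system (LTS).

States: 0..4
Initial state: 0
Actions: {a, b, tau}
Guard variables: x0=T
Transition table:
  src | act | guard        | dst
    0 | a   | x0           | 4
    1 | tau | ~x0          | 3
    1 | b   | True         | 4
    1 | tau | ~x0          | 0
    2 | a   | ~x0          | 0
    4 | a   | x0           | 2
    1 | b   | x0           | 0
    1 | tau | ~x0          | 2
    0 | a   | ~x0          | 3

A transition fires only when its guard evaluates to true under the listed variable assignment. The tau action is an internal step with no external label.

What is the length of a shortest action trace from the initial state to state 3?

Answer: UNREACHABLE

Working:
BFS to 3:
  Layer 0: {0}
  Layer 1: {4}
  Layer 2: {2}
3 never appears.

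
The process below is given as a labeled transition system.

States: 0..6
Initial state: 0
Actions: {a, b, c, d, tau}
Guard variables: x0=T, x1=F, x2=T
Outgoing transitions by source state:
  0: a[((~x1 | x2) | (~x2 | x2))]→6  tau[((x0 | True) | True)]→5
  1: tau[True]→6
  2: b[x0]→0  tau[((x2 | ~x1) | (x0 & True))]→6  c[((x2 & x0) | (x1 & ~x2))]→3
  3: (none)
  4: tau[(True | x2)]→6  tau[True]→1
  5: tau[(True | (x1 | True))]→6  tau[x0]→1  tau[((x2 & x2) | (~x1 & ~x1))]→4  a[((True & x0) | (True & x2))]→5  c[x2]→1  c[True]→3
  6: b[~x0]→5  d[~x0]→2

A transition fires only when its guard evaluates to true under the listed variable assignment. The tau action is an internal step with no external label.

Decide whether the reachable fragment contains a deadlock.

Answer: DEADLOCK at state 3

Analysis:
Reachable = {0,1,3,4,5,6}
  0: a→6  tau→5  [2 exit(s)]
  1: tau→6  [1 exit(s)]
  3: ∅  [deadlock]
  4: tau→1  tau→6  [2 exit(s)]
  5: a→5  c→1  c→3  tau→1  tau→4  tau→6  [6 exit(s)]
  6: ∅  [deadlock]
Path to 3: tau·c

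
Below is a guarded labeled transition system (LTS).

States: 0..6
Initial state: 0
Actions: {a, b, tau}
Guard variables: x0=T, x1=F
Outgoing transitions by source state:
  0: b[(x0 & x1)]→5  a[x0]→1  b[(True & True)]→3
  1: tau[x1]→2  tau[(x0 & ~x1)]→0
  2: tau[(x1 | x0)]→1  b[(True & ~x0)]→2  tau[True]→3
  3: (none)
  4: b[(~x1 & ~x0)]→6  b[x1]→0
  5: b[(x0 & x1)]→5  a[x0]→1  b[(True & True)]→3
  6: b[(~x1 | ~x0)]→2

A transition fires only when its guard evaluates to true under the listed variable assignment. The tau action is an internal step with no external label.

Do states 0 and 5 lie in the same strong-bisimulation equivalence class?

Answer: BISIMILAR

Trace:
Compute ~ classes (split until stable):
  P[0] = {{0,1,2,3,4,5,6}}
  P[1] = {{0,5},{1,2},{3,4},{6}}
  P[2] = {{0,5},{1},{2},{3,4},{6}}
Fixed point at round 3; 5 class(es).
class of 0: {0,5}; class of 5: {0,5}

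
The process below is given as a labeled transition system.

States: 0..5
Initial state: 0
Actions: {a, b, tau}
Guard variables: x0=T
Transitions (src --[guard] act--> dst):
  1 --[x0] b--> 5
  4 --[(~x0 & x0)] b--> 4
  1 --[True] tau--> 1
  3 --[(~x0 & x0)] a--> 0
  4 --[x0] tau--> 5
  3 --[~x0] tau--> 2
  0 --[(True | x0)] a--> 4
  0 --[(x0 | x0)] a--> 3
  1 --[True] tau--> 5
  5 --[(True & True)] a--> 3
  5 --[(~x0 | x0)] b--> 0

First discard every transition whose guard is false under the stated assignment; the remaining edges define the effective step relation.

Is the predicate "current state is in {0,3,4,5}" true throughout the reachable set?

Answer: INVARIANT HOLDS

Working:
Allowed set {0,3,4,5}
Reach set: {0,3,4,5}
  0: ok
  3: ok
  4: ok
  5: ok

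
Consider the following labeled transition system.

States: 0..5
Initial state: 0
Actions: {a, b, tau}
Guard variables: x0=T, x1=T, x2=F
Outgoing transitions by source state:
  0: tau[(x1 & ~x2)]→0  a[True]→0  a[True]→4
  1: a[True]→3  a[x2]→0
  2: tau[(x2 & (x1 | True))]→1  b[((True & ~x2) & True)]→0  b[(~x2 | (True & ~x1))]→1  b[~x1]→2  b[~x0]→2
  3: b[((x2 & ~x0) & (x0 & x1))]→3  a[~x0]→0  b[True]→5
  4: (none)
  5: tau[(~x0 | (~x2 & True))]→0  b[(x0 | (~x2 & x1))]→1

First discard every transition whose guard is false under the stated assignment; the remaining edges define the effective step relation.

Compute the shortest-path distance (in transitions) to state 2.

Breadth-first toward 2:
  L0 = {0}
  L1 = {4}
2 never appears.

Answer: UNREACHABLE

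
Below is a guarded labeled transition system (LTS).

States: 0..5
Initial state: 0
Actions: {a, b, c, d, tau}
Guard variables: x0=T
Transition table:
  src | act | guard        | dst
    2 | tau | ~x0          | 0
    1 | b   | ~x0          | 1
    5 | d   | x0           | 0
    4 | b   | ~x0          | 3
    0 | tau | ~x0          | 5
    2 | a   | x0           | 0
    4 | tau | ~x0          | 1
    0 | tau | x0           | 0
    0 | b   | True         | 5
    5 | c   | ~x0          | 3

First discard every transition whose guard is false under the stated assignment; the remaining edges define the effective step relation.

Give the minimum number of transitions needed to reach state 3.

Answer: UNREACHABLE

Trace:
Breadth-first toward 3:
  Layer 0: {0}
  Layer 1: {5}
3 never appears.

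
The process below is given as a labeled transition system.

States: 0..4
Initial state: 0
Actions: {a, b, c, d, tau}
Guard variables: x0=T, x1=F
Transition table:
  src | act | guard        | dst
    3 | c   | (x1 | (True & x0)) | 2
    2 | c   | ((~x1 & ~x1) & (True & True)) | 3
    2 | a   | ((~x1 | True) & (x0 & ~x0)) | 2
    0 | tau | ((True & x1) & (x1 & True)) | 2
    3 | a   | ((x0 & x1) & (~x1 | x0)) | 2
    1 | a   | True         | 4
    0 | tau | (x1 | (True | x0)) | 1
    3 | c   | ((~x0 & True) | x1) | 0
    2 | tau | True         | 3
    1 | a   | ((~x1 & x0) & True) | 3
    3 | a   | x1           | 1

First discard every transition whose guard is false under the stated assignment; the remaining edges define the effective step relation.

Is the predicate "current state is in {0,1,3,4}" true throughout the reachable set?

Allowed set {0,1,3,4}
Reachable = {0,1,2,3,4}
  0: ok
  1: ok
  2: outside
  3: ok
  4: ok
reach 2 via tau·a·c — violates

Answer: INVARIANT VIOLATED at state 2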